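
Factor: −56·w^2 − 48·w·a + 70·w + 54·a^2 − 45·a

Group: −4·w·(14·w − 9·a) + (−6·a + 5)·(14·w − 9·a); both groups contain (14·w − 9·a).

−(14·w − 9·a)·(4·w + 6·a − 5)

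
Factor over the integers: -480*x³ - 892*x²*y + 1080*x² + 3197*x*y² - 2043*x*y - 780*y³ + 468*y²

Group: 8*x*(-60*x² - 209*x*y + 135*x + 60*y² - 36*y) - 13*y*(-60*x² - 209*x*y + 135*x + 60*y² - 36*y); both groups contain (-60*x² - 209*x*y + 135*x + 60*y² - 36*y), so (8*x - 13*y) is a factor with cofactor -60*x² - 209*x*y + 135*x + 60*y² - 36*y.
The cofactor groups again: -60*x² - 209*x*y + 135*x + 60*y² - 36*y = -15*x*(4*x + 15*y - 9) + 4*y*(4*x + 15*y - 9); both groups contain (4*x + 15*y - 9), giving -(15*x - 4*y)*(4*x + 15*y - 9).

-(15*x - 4*y)*(4*x + 15*y - 9)*(8*x - 13*y)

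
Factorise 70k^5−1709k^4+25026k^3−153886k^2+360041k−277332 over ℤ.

Testing divisors of the constant over divisors of the leading coefficient, k = 11/5 is a root, giving the factor (5k−11) and quotient 14k^4−311k^3+4321k^2−21271k+25212.
Continuing, k = 12/7 is a root, giving the factor (7k−12) and quotient 2k^3−41k^2+547k−2101.
Next, k = 11/2 is a root, so (2k−11) is a factor; dividing leaves k^2−15k+191.
The quadratic k^2−15k+191 has discriminant −539 < 0 and is irreducible over ℤ.

(2k−11)(5k−11)(7k−12)(k^2−15k+191)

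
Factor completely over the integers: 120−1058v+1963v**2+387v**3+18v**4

By the rational root theorem, v = −12 is a root, giving the factor (v+12) and quotient 18v**3+171v**2−89v+10.
Next, v = 1/6 is a root, so (6v−1) is a factor; dividing leaves 3v**2+29v−10.
The remaining quadratic factors as (v+10)(3v−1).

(3v−1)(6v−1)(v+10)(v+12)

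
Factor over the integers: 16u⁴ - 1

(2u)⁴ − (1)⁴ = ((2u)² − (1)²)((2u)² + (1)²); the first factor splits again, the second (4u² + 1) is irreducible.

(2u + 1)(2u - 1)(4u² + 1)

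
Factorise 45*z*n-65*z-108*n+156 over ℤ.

Group as (45*z*n-65*z) + (-108*n+156) = 5*z*(9*n-13) - 12*(9*n-13).
Both groups share the factor (9*n-13).

(5*z-12)*(9*n-13)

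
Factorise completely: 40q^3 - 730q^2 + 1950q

Pull out the common factor 10q, then factor the remaining trinomial.

10q(4q - 13)(q - 15)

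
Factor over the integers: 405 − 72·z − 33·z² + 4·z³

Among the possible rational roots, z = 3 is a root, so (z − 3) is a factor; dividing leaves 4·z² − 21·z − 135.
The remaining quadratic factors as (z − 9)(4·z + 15).

(4·z + 15)·(z − 3)·(z − 9)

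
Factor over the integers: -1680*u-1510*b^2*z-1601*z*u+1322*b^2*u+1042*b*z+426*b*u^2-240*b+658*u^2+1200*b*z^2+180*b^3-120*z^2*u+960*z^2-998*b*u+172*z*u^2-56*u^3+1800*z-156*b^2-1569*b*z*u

(10*b-u+8)*(2*b-15*z+14*u)*(9*b-8*z+4*u-15)

Group: 10*b*(18*b^2-151*b*z+134*b*u-30*b+120*z^2-172*z*u+225*z+56*u^2-210*u) + (-u+8)*(18*b^2-151*b*z+134*b*u-30*b+120*z^2-172*z*u+225*z+56*u^2-210*u); both groups contain (18*b^2-151*b*z+134*b*u-30*b+120*z^2-172*z*u+225*z+56*u^2-210*u), so (10*b-u+8) is a factor with cofactor 18*b^2-151*b*z+134*b*u-30*b+120*z^2-172*z*u+225*z+56*u^2-210*u.
The cofactor groups again: 18*b^2-151*b*z+134*b*u-30*b+120*z^2-172*z*u+225*z+56*u^2-210*u = 9*b*(2*b-15*z+14*u) + (-8*z+4*u-15)*(2*b-15*z+14*u); both groups contain (2*b-15*z+14*u), giving (9*b-8*z+4*u-15)*(2*b-15*z+14*u).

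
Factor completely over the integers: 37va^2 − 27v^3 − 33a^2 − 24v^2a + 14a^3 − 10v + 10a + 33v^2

−(v − a)(9v + 14a − 5)(3v + a − 2)

Group: 3v(−9v^2 − 5va + 5v + 14a^2 − 5a) + (a − 2)(−9v^2 − 5va + 5v + 14a^2 − 5a); both groups contain (−9v^2 − 5va + 5v + 14a^2 − 5a), so (3v + a − 2) is a factor with cofactor −9v^2 − 5va + 5v + 14a^2 − 5a.
The cofactor groups again: −9v^2 − 5va + 5v + 14a^2 − 5a = −9v(v − a) + (−14a + 5)(v − a); both groups contain (v − a), giving −(9v + 14a − 5)(v − a).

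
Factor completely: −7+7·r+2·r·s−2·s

Group as (2·r·s+7·r) + (−2·s−7) = r·(2·s+7) − (2·s+7).
Both groups share the factor (2·s+7).

(2·s+7)·(r−1)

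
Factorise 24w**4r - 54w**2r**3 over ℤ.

6rw**2(2w - 3r)(2w + 3r)

Every term has a factor of 6w**2r. Then 4w**2 - 9r**2 = (2w)² − (3r)².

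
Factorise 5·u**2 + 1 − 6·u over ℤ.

Need a pair with product 5·1 = 5 and sum −6: that's −5 and −1.
Split the middle term: 5·u**2 − 5·u − u + 1 = 5·u·(u − 1) − (u − 1).

(5·u − 1)·(u − 1)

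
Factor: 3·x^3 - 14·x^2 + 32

Trying the rational-root candidates, x = -4/3 is a root, so (3·x + 4) divides it; the quotient is x^2 - 6·x + 8.
The remaining quadratic factors as (x - 2)(x - 4).

(3·x + 4)·(x - 2)·(x - 4)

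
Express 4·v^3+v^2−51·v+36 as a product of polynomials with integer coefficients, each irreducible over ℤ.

(4·v−3)·(v+4)·(v−3)

Testing divisors of the constant over divisors of the leading coefficient, v = −4 is a root, so (v+4) is a factor; dividing leaves 4·v^2−15·v+9.
The remaining quadratic factors as (4·v−3)(v−3).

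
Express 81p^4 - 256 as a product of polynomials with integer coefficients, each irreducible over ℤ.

Difference of squares twice: with A = 3p and B = 4, A⁴ − B⁴ = (A² − B²)(A² + B²), and A² − B² factors again.

(3p + 4)(3p - 4)(9p^2 + 16)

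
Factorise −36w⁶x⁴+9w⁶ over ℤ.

−9w⁶(2x²+1)(2x²−1)

Factor out 9w⁶ first: what remains is −4x⁴+1.
Recognize a difference of squares with the parts 1 and 2x².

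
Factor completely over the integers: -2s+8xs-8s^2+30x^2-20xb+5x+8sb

(5x-2s)(6x+4s-4b+1)

Group: 5x(6x+4s-4b+1) - 2s(6x+4s-4b+1); both groups contain (6x+4s-4b+1).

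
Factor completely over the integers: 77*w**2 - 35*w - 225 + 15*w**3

By the rational root theorem, w = -9/5 is a root, giving the factor (5*w + 9) and quotient 3*w**2 + 10*w - 25.
The remaining quadratic factors as (w + 5)(3*w - 5).

(3*w - 5)*(5*w + 9)*(w + 5)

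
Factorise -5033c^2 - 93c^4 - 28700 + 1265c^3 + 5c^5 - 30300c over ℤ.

(5c + 7)(c + 2)(c - 10)(c^2 - 12c + 205)

Testing divisors of the constant over divisors of the leading coefficient, c = -7/5 is a root, giving the factor (5c + 7) and quotient c^4 - 20c^3 + 281c^2 - 1400c - 4100.
Continuing, c = -2 is a root, giving the factor (c + 2) and quotient c^3 - 22c^2 + 325c - 2050.
Then c = 10 is a root, giving the factor (c - 10) and quotient c^2 - 12c + 205.
The quadratic c^2 - 12c + 205 has discriminant -676 < 0 and is irreducible over ℤ.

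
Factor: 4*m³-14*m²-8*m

Pull out the common factor 2*m, then factor the remaining trinomial.

2*m*(2*m+1)*(m-4)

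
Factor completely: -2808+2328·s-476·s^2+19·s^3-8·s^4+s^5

Testing divisors of the constant over divisors of the leading coefficient, s = 3 is a root, giving the factor (s-3) and quotient s^4-5·s^3+4·s^2-464·s+936.
Continuing, s = 2 is a root, giving the factor (s-2) and quotient s^3-3·s^2-2·s-468.
Continuing, s = 9 is a root, giving the factor (s-9) and quotient s^2+6·s+52.
The quadratic s^2+6·s+52 has discriminant -172 < 0 and is irreducible over ℤ.

(s-2)·(s-3)·(s-9)·(s^2+6·s+52)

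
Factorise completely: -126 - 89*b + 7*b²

Need a pair with product 7·(-126) = -882 and sum -89: that's 9 and -98.
Split the middle term: 7*b² + 9*b - 98*b - 126 = b*(7*b + 9) - 14*(7*b + 9).

(7*b + 9)*(b - 14)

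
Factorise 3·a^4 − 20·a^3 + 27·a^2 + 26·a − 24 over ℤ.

(3·a − 2)·(a + 1)·(a − 3)·(a − 4)

Trying the rational-root candidates, a = 3 is a root, so (a − 3) divides it; the quotient is 3·a^3 − 11·a^2 − 6·a + 8.
Next, a = 4 is a root, so (a − 4) divides it; the quotient is 3·a^2 + a − 2.
The remaining quadratic factors as (a + 1)(3·a − 2).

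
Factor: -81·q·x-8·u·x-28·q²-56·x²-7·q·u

-(4·q+u+7·x)·(7·q+8·x)

Group: -7·q·(4·q+u+7·x) - 8·x·(4·q+u+7·x); both groups contain (4·q+u+7·x).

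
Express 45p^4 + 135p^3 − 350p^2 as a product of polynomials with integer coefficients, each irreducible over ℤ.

Pull out the common factor 5p^2, then factor the remaining trinomial.

5p^2(3p + 14)(3p − 5)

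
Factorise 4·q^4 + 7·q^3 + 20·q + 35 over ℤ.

Group as (4·q^4 + 20·q) + (7·q^3 + 35) = 4·q·(q^3 + 5) + 7·(q^3 + 5).
Both groups share the factor (q^3 + 5).

(4·q + 7)·(q^3 + 5)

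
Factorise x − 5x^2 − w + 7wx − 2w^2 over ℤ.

Group: −w(2w − 5x + 1) + x(2w − 5x + 1); both groups contain (2w − 5x + 1).

−(2w − 5x + 1)(w − x)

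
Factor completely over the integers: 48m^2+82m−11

Need a pair with product 48·(−11) = −528 and sum 82: that's 88 and −6.
Split the middle term: 48m^2+88m − 6m−11 = 8m(6m+11) − (6m+11).

(6m+11)(8m−1)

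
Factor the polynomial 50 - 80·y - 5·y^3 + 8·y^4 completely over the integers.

Group as (8·y^4 - 80·y) + (-5·y^3 + 50) = 8·y·(y^3 - 10) - 5·(y^3 - 10).
Both groups share the factor (y^3 - 10).

(8·y - 5)·(y^3 - 10)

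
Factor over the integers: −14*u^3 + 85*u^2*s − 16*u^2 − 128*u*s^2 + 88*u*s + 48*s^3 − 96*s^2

Group: u*(−14*u^2 + 29*u*s − 16*u − 12*s^2 + 24*s) − 4*s*(−14*u^2 + 29*u*s − 16*u − 12*s^2 + 24*s); both groups contain (−14*u^2 + 29*u*s − 16*u − 12*s^2 + 24*s), so (u − 4*s) is a factor with cofactor −14*u^2 + 29*u*s − 16*u − 12*s^2 + 24*s.
The cofactor groups again: −14*u^2 + 29*u*s − 16*u − 12*s^2 + 24*s = −2*u*(7*u − 4*s + 8) + 3*s*(7*u − 4*s + 8); both groups contain (7*u − 4*s + 8), giving −(2*u − 3*s)*(7*u − 4*s + 8).

−(2*u − 3*s)*(7*u − 4*s + 8)*(u − 4*s)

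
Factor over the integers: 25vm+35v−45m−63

Group as (25vm+35v) + (−45m−63) = 5v(5m+7) − 9(5m+7).
Both groups share the factor (5m+7).

(5m+7)(5v−9)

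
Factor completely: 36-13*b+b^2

Two integers with product 36 and sum -13 are -9 and -4.

(b-4)*(b-9)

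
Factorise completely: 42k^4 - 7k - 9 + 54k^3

(7k + 9)(6k^3 - 1)

Group as (42k^4 - 7k) + (54k^3 - 9) = 7k(6k^3 - 1) + 9(6k^3 - 1).
Both groups share the factor (6k^3 - 1).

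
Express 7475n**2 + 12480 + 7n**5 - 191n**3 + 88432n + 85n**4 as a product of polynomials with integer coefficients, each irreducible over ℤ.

(7n + 1)(n + 15)(n + 8)(n**2 - 11n + 104)

Testing divisors of the constant over divisors of the leading coefficient, n = -8 is a root, giving the factor (n + 8) and quotient 7n**4 + 29n**3 - 423n**2 + 10859n + 1560.
Next, n = -15 is a root, so (n + 15) divides it; the quotient is 7n**3 - 76n**2 + 717n + 104.
Next, n = -1/7 is a root, so (7n + 1) is a factor; dividing leaves n**2 - 11n + 104.
The quadratic n**2 - 11n + 104 has discriminant -295 < 0 and is irreducible over ℤ.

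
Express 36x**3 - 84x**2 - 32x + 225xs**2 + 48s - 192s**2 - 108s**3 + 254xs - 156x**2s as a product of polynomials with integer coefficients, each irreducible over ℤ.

(2x - 3s)(3x - 4s - 8)(6x - 9s + 2)

Group: 6x(6x**2 - 17xs - 16x + 12s**2 + 24s) + (-9s + 2)(6x**2 - 17xs - 16x + 12s**2 + 24s); both groups contain (6x**2 - 17xs - 16x + 12s**2 + 24s), so (6x - 9s + 2) is a factor with cofactor 6x**2 - 17xs - 16x + 12s**2 + 24s.
The cofactor groups again: 6x**2 - 17xs - 16x + 12s**2 + 24s = 2x(3x - 4s - 8) - 3s(3x - 4s - 8); both groups contain (3x - 4s - 8), giving (2x - 3s)(3x - 4s - 8).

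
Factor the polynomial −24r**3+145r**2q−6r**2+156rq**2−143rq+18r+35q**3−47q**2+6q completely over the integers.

−(r−7q+1)(8r+5q−6)(3r+q)

Group: 3r(−8r**2+51rq−2r+35q**2−47q+6) + q(−8r**2+51rq−2r+35q**2−47q+6); both groups contain (−8r**2+51rq−2r+35q**2−47q+6), so (3r+q) is a factor with cofactor −8r**2+51rq−2r+35q**2−47q+6.
The cofactor groups again: −8r**2+51rq−2r+35q**2−47q+6 = −r(8r+5q−6) + (7q−1)(8r+5q−6); both groups contain (8r+5q−6), giving −(r−7q+1)(8r+5q−6).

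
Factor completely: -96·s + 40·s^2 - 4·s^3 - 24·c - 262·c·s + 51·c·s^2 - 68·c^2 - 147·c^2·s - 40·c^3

Group: c·(-40·c^2 + 13·c·s - 68·c - s^2 + 10·s - 24) + 4·s·(-40·c^2 + 13·c·s - 68·c - s^2 + 10·s - 24); both groups contain (-40·c^2 + 13·c·s - 68·c - s^2 + 10·s - 24), so (c + 4·s) is a factor with cofactor -40·c^2 + 13·c·s - 68·c - s^2 + 10·s - 24.
The cofactor groups again: -40·c^2 + 13·c·s - 68·c - s^2 + 10·s - 24 = -8·c·(5·c - s + 6) + (s - 4)·(5·c - s + 6); both groups contain (5·c - s + 6), giving -(8·c - s + 4)·(5·c - s + 6).

-(5·c - s + 6)·(8·c - s + 4)·(c + 4·s)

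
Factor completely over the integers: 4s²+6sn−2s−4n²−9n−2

(2s−n−2)(2s+4n+1)

Group: 2s(2s−n−2) + (4n+1)(2s−n−2); both groups contain (2s−n−2).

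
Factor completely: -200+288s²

8(6s+5)(6s-5)

Every term has a factor of 8. Then 36s²-25 = (6s)² − (5)².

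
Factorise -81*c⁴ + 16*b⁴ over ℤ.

(2*b + 3*c)*(2*b - 3*c)*(4*b² + 9*c²)

(2*b)⁴ − (3*c)⁴ = ((2*b)² − (3*c)²)((2*b)² + (3*c)²); the first factor splits again, the second (4*b² + 9*c²) is irreducible.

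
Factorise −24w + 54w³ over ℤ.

6w(3w + 2)(3w − 2)

Every term has a factor of 6w. Then 9w² − 4 = (3w)² − (2)².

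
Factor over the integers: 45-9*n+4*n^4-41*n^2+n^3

(4*n+5)*(n+3)*(n-1)*(n-3)

Testing divisors of the constant over divisors of the leading coefficient, n = 3 is a root, so (n-3) is a factor; dividing leaves 4*n^3+13*n^2-2*n-15.
Then n = 1 is a root, so (n-1) divides it; the quotient is 4*n^2+17*n+15.
The remaining quadratic factors as (n+3)(4*n+5).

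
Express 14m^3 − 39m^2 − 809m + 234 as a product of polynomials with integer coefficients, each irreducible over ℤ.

(2m + 13)(7m − 2)(m − 9)

Testing divisors of the constant over divisors of the leading coefficient, m = −13/2 is a root, giving the factor (2m + 13) and quotient 7m^2 − 65m + 18.
The remaining quadratic factors as (7m − 2)(m − 9).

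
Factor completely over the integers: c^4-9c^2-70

(c^2+5)(c^2-14)

Substitute u = c^2 to get a quadratic in u, then factor.
c^2+5 is irreducible over ℤ (always positive, so no real roots).
c^2-14 is irreducible over ℤ (14 is not a perfect square).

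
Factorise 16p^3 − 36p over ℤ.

4p(2p + 3)(2p − 3)

Pull out the common factor 4p; 4p^2 − 9 is a difference of squares.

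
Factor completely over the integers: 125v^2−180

5(5v+6)(5v−6)

Factor out 5, leaving 25v^2−36, which is a difference of two squares.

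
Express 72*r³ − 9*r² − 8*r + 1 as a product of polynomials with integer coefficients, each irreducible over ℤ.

(3*r + 1)*(3*r − 1)*(8*r − 1)

Group as (72*r³ − 8*r) + (−9*r² + 1) = 8*r*(9*r² − 1) − (9*r² − 1).
Both groups share the factor (9*r² − 1).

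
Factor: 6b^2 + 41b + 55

(6b + 11)(b + 5)

Need a pair with product 6·55 = 330 and sum 41: that's 30 and 11.
Split the middle term: 6b^2 + 30b + 11b + 55 = 6b(b + 5) + 11(b + 5).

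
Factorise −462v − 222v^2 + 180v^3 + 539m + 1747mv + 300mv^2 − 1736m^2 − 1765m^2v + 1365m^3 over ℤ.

(13m + 3v − 7)(15m − 10v − 11)(7m − 6v)

Group: 15m(91m^2 − 57mv − 49m − 18v^2 + 42v) + (−10v − 11)(91m^2 − 57mv − 49m − 18v^2 + 42v); both groups contain (91m^2 − 57mv − 49m − 18v^2 + 42v), so (15m − 10v − 11) is a factor with cofactor 91m^2 − 57mv − 49m − 18v^2 + 42v.
The cofactor groups again: 91m^2 − 57mv − 49m − 18v^2 + 42v = 13m(7m − 6v) + (3v − 7)(7m − 6v); both groups contain (7m − 6v), giving (13m + 3v − 7)(7m − 6v).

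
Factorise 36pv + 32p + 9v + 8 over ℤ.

(4p + 1)(9v + 8)

Group as (36pv + 32p) + (9v + 8) = 4p(9v + 8) + (9v + 8).
Both groups share the factor (9v + 8).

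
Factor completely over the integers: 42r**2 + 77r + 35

7(6r + 5)(r + 1)

Pull out the common factor 7, then factor the remaining trinomial.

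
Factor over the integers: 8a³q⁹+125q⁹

Pull out the common factor q⁹, leaving 8a³+125.
Recognize a sum of cubes with the parts 2a and 5.

q⁹(2a+5)(4a²−10a+25)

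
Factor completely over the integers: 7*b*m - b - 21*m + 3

Group as (7*b*m - b) + (-21*m + 3) = b*(7*m - 1) - 3*(7*m - 1).
Both groups share the factor (7*m - 1).

(7*m - 1)*(b - 3)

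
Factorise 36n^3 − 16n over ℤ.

4n(3n + 2)(3n − 2)

Pull out the common factor 4n; 9n^2 − 4 is a difference of squares.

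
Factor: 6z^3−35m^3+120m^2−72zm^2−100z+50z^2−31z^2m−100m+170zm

(z−7m+10)(6z+5m−10)(z+m)

Group: z(6z^2+11zm−10z+5m^2−10m) + (−7m+10)(6z^2+11zm−10z+5m^2−10m); both groups contain (6z^2+11zm−10z+5m^2−10m), so (z−7m+10) is a factor with cofactor 6z^2+11zm−10z+5m^2−10m.
The cofactor groups again: 6z^2+11zm−10z+5m^2−10m = 6z(z+m) + (5m−10)(z+m); both groups contain (z+m), giving (6z+5m−10)(z+m).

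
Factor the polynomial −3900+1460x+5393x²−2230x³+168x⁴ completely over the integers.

(4x−13)(6x+5)(7x−6)(x−10)

Among the possible rational roots, x = 10 is a root, so (x−10) is a factor; dividing leaves 168x³−550x²−107x+390.
Next, x = 13/4 is a root, giving the factor (4x−13) and quotient 42x²−x−30.
The remaining quadratic factors as (7x−6)(6x+5).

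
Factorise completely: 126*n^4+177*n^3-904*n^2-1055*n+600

By the rational root theorem, n = 5/2 is a root, so (2*n-5) divides it; the quotient is 63*n^3+246*n^2+163*n-120.
Continuing, n = -5/3 is a root, so (3*n+5) is a factor; dividing leaves 21*n^2+47*n-24.
The remaining quadratic factors as (7*n-3)(3*n+8).

(2*n-5)*(3*n+5)*(3*n+8)*(7*n-3)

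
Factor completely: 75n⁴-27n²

Every term has a factor of 3n². Then 25n²-9 = (5n)² − (3)².

3n²(5n+3)(5n-3)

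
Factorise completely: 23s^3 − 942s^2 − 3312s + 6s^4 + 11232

(6s − 13)(s + 12)(s + 6)(s − 12)

By the rational root theorem, s = 12 is a root, so (s − 12) is a factor; dividing leaves 6s^3 + 95s^2 + 198s − 936.
Next, s = 13/6 is a root, giving the factor (6s − 13) and quotient s^2 + 18s + 72.
The remaining quadratic factors as (s + 6)(s + 12).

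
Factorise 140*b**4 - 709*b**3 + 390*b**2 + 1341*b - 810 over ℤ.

(4*b - 15)*(5*b - 3)*(7*b + 9)*(b - 2)

By the rational root theorem, b = 3/5 is a root, so (5*b - 3) divides it; the quotient is 28*b**3 - 125*b**2 + 3*b + 270.
Continuing, b = 15/4 is a root, so (4*b - 15) is a factor; dividing leaves 7*b**2 - 5*b - 18.
The remaining quadratic factors as (b - 2)(7*b + 9).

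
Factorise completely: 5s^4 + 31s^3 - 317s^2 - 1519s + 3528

Trying the rational-root candidates, s = 9/5 is a root, so (5s - 9) is a factor; dividing leaves s^3 + 8s^2 - 49s - 392.
Continuing, s = -7 is a root, giving the factor (s + 7) and quotient s^2 + s - 56.
The remaining quadratic factors as (s - 7)(s + 8).

(5s - 9)(s + 7)(s + 8)(s - 7)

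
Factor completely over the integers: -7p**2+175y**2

7(5y-p)(5y+p)

Every term has a factor of 7. Then 25y**2-p**2 = (5y)² − (p)².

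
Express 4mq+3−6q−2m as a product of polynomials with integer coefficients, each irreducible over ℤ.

Group as (4mq−2m) + (−6q+3) = 2m(2q−1) − 3(2q−1).
Both groups share the factor (2q−1).

(2m−3)(2q−1)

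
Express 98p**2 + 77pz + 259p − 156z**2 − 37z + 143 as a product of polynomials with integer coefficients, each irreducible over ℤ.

(14p − 13z + 11)(7p + 12z + 13)

Group: 14p(7p + 12z + 13) + (−13z + 11)(7p + 12z + 13); both groups contain (7p + 12z + 13).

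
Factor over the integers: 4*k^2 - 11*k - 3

(4*k + 1)*(k - 3)

Need a pair with product 4·(-3) = -12 and sum -11: that's 1 and -12.
Split the middle term: 4*k^2 + k - 12*k - 3 = k*(4*k + 1) - 3*(4*k + 1).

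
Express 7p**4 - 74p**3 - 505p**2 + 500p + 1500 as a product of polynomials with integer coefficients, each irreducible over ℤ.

(7p + 10)(p + 5)(p - 15)(p - 2)

Among the possible rational roots, p = -5 is a root, so (p + 5) is a factor; dividing leaves 7p**3 - 109p**2 + 40p + 300.
Continuing, p = 15 is a root, so (p - 15) is a factor; dividing leaves 7p**2 - 4p - 20.
The remaining quadratic factors as (p - 2)(7p + 10).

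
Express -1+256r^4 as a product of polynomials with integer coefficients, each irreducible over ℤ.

Write as (16r^2)² − (1)², then factor 16r^2-1 once more.

(4r+1)(4r-1)(16r^2+1)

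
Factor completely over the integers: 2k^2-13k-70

(2k+7)(k-10)

Need a pair with product 2·(-70) = -140 and sum -13: that's 7 and -20.
Split the middle term: 2k^2+7k - 20k-70 = k(2k+7) - 10(2k+7).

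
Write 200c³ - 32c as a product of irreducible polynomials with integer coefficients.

8c(5c + 2)(5c - 2)

Pull out the common factor 8c; 25c² - 4 is a difference of squares.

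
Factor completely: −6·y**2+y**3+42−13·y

Trying the rational-root candidates, y = 7 is a root, giving the factor (y−7) and quotient y**2+y−6.
The remaining quadratic factors as (y+3)(y−2).

(y+3)·(y−2)·(y−7)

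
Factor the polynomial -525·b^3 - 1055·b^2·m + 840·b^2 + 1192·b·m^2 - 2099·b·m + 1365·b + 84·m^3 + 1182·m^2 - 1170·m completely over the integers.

Group: 15·b·(-35·b^2 - 68·b·m + 91·b + 84·m^2 - 78·m) + (m + 15)·(-35·b^2 - 68·b·m + 91·b + 84·m^2 - 78·m); both groups contain (-35·b^2 - 68·b·m + 91·b + 84·m^2 - 78·m), so (15·b + m + 15) is a factor with cofactor -35·b^2 - 68·b·m + 91·b + 84·m^2 - 78·m.
The cofactor groups again: -35·b^2 - 68·b·m + 91·b + 84·m^2 - 78·m = -7·b·(5·b + 14·m - 13) + 6·m·(5·b + 14·m - 13); both groups contain (5·b + 14·m - 13), giving -(7·b - 6·m)·(5·b + 14·m - 13).

-(15·b + m + 15)·(5·b + 14·m - 13)·(7·b - 6·m)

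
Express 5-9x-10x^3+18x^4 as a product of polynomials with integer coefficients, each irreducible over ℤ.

Group as (18x^4-9x) + (-10x^3+5) = 9x(2x^3-1) - 5(2x^3-1).
Both groups share the factor (2x^3-1).

(9x-5)(2x^3-1)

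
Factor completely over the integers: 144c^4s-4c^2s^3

4c^2s(6c+s)(6c-s)

Factor out 4c^2s, leaving 36c^2-s^2, which is a difference of two squares.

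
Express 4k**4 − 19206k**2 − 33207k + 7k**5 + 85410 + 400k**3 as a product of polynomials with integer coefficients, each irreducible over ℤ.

(7k − 10)(k + 3)(k − 13)(k**2 + 12k + 219)

Trying the rational-root candidates, k = 10/7 is a root, so (7k − 10) divides it; the quotient is k**4 + 2k**3 + 60k**2 − 2658k − 8541.
Continuing, k = 13 is a root, so (k − 13) divides it; the quotient is k**3 + 15k**2 + 255k + 657.
Then k = −3 is a root, giving the factor (k + 3) and quotient k**2 + 12k + 219.
The quadratic k**2 + 12k + 219 has discriminant −732 < 0 and is irreducible over ℤ.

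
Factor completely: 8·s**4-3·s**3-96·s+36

(8·s-3)·(s**3-12)

Group as (8·s**4-96·s) + (-3·s**3+36) = 8·s·(s**3-12) - 3·(s**3-12).
Both groups share the factor (s**3-12).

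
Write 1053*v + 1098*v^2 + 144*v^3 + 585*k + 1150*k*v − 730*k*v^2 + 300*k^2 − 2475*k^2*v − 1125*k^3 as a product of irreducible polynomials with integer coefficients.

−(15*k + 8*v + 9)*(15*k − 2*v − 13)*(5*k + 9*v)

Group: 15*k*(−75*k^2 − 175*k*v − 45*k − 72*v^2 − 81*v) + (−2*v − 13)*(−75*k^2 − 175*k*v − 45*k − 72*v^2 − 81*v); both groups contain (−75*k^2 − 175*k*v − 45*k − 72*v^2 − 81*v), so (15*k − 2*v − 13) is a factor with cofactor −75*k^2 − 175*k*v − 45*k − 72*v^2 − 81*v.
The cofactor groups again: −75*k^2 − 175*k*v − 45*k − 72*v^2 − 81*v = −15*k*(5*k + 9*v) + (−8*v − 9)*(5*k + 9*v); both groups contain (5*k + 9*v), giving −(15*k + 8*v + 9)*(5*k + 9*v).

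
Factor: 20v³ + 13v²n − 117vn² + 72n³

Group: 4v(5v² + 7vn − 24n²) − 3n(5v² + 7vn − 24n²); both groups contain (5v² + 7vn − 24n²), so (4v − 3n) is a factor with cofactor 5v² + 7vn − 24n².
The cofactor groups again: 5v² + 7vn − 24n² = v(5v − 8n) + 3n(5v − 8n); both groups contain (5v − 8n), giving (v + 3n)(5v − 8n).

(4v − 3n)(5v − 8n)(v + 3n)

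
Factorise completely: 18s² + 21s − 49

(3s + 7)(6s − 7)

Need a pair with product 18·(−49) = −882 and sum 21: that's 42 and −21.
Split the middle term: 18s² + 42s − 21s − 49 = 6s(3s + 7) − 7(3s + 7).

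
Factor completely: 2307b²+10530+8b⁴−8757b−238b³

(2b−13)(4b−9)(b−15)(b−6)

Trying the rational-root candidates, b = 9/4 is a root, so (4b−9) is a factor; dividing leaves 2b³−55b²+453b−1170.
Then b = 6 is a root, so (b−6) is a factor; dividing leaves 2b²−43b+195.
The remaining quadratic factors as (2b−13)(b−15).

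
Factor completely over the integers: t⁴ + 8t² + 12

(t² + 2)(t² + 6)

Substitute u = t² to get a quadratic in u, then factor.
t² + 6 is irreducible over ℤ (always positive, so no real roots).
t² + 2 is irreducible over ℤ (always positive, so no real roots).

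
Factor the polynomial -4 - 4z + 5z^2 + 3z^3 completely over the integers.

Among the possible rational roots, z = -2/3 is a root, so (3z + 2) is a factor; dividing leaves z^2 + z - 2.
The remaining quadratic factors as (z - 1)(z + 2).

(3z + 2)(z + 2)(z - 1)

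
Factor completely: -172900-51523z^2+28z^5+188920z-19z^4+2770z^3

Trying the rational-root candidates, z = 13/4 is a root, so (4z-13) is a factor; dividing leaves 7z^4+18z^3+751z^2-10440z+13300.
Then z = 7 is a root, giving the factor (z-7) and quotient 7z^3+67z^2+1220z-1900.
Next, z = 10/7 is a root, so (7z-10) divides it; the quotient is z^2+11z+190.
The quadratic z^2+11z+190 has discriminant -639 < 0 and is irreducible over ℤ.

(4z-13)(7z-10)(z-7)(z^2+11z+190)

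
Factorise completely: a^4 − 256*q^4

(a + 4*q)*(a − 4*q)*(a^2 + 16*q^2)

(a)⁴ − (4*q)⁴ = ((a)² − (4*q)²)((a)² + (4*q)²); the first factor splits again, the second (a^2 + 16*q^2) is irreducible.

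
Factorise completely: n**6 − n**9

Pull out the common factor n**6, leaving −n**3 + 1.
Recognize a difference of cubes with the parts 1 and n.

−n**6·(n − 1)·(n**2 + n + 1)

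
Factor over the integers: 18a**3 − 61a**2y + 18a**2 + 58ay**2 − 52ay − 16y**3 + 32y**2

(2a − y + 2)(9a − 8y)(a − 2y)

Group: 9a(2a**2 − 5ay + 2a + 2y**2 − 4y) − 8y(2a**2 − 5ay + 2a + 2y**2 − 4y); both groups contain (2a**2 − 5ay + 2a + 2y**2 − 4y), so (9a − 8y) is a factor with cofactor 2a**2 − 5ay + 2a + 2y**2 − 4y.
The cofactor groups again: 2a**2 − 5ay + 2a + 2y**2 − 4y = a(2a − y + 2) − 2y(2a − y + 2); both groups contain (2a − y + 2), giving (a − 2y)(2a − y + 2).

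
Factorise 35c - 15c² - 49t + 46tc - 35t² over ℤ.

-(5t - 3c + 7)(7t - 5c)

Group: -5t(7t - 5c) + (3c - 7)(7t - 5c); both groups contain (7t - 5c).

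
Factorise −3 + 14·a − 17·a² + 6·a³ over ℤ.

Testing divisors of the constant over divisors of the leading coefficient, a = 3/2 is a root, so (2·a − 3) divides it; the quotient is 3·a² − 4·a + 1.
The remaining quadratic factors as (a − 1)(3·a − 1).

(2·a − 3)·(3·a − 1)·(a − 1)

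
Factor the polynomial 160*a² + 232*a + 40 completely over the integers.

Pull out the common factor 8, then factor the remaining trinomial.

8*(4*a + 5)*(5*a + 1)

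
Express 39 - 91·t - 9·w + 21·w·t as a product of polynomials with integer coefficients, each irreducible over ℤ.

(3·w - 13)·(7·t - 3)

Group as (21·w·t - 9·w) + (-91·t + 39) = 3·w·(7·t - 3) - 13·(7·t - 3).
Both groups share the factor (7·t - 3).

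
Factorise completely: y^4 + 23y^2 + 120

(y^2 + 15)(y^2 + 8)

Substitute u = y^2 to get a quadratic in u, then factor.
y^2 + 15 is irreducible over ℤ (always positive, so no real roots).
y^2 + 8 is irreducible over ℤ (always positive, so no real roots).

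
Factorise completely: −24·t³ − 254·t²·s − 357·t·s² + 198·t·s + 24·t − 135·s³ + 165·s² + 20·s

Group: 6·t·(−4·t² − 39·t·s − 27·s² + 33·s + 4) + 5·s·(−4·t² − 39·t·s − 27·s² + 33·s + 4); both groups contain (−4·t² − 39·t·s − 27·s² + 33·s + 4), so (6·t + 5·s) is a factor with cofactor −4·t² − 39·t·s − 27·s² + 33·s + 4.
The cofactor groups again: −4·t² − 39·t·s − 27·s² + 33·s + 4 = −4·t·(t + 9·s + 1) + (−3·s + 4)·(t + 9·s + 1); both groups contain (t + 9·s + 1), giving −(4·t + 3·s − 4)·(t + 9·s + 1).

−(4·t + 3·s − 4)·(6·t + 5·s)·(t + 9·s + 1)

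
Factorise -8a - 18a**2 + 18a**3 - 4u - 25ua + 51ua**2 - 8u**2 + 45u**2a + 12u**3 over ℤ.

(u + 2a)(3u + 3a + 1)(4u + 3a - 4)

Group: 4u(3u**2 + 9ua + u + 6a**2 + 2a) + (3a - 4)(3u**2 + 9ua + u + 6a**2 + 2a); both groups contain (3u**2 + 9ua + u + 6a**2 + 2a), so (4u + 3a - 4) is a factor with cofactor 3u**2 + 9ua + u + 6a**2 + 2a.
The cofactor groups again: 3u**2 + 9ua + u + 6a**2 + 2a = u(3u + 3a + 1) + 2a(3u + 3a + 1); both groups contain (3u + 3a + 1), giving (u + 2a)(3u + 3a + 1).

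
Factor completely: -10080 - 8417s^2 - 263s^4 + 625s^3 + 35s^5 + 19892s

(5s - 9)(7s - 5)(s - 8)(s^2 + 3s + 28)

By the rational root theorem, s = 9/5 is a root, so (5s - 9) divides it; the quotient is 7s^4 - 40s^3 + 53s^2 - 1588s + 1120.
Continuing, s = 8 is a root, so (s - 8) divides it; the quotient is 7s^3 + 16s^2 + 181s - 140.
Continuing, s = 5/7 is a root, so (7s - 5) divides it; the quotient is s^2 + 3s + 28.
The quadratic s^2 + 3s + 28 has discriminant -103 < 0 and is irreducible over ℤ.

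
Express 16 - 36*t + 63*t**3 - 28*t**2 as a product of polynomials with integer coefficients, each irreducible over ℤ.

Group as (63*t**3 - 36*t) + (-28*t**2 + 16) = 9*t*(7*t**2 - 4) - 4*(7*t**2 - 4).
Both groups share the factor (7*t**2 - 4).

(9*t - 4)*(7*t**2 - 4)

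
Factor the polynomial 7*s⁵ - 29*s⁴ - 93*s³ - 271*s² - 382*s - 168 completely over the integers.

(7*s + 6)*(s + 1)*(s - 7)*(s² + s + 4)

By the rational root theorem, s = -1 is a root, so (s + 1) divides it; the quotient is 7*s⁴ - 36*s³ - 57*s² - 214*s - 168.
Next, s = -6/7 is a root, so (7*s + 6) divides it; the quotient is s³ - 6*s² - 3*s - 28.
Then s = 7 is a root, so (s - 7) is a factor; dividing leaves s² + s + 4.
The quadratic s² + s + 4 has discriminant -15 < 0 and is irreducible over ℤ.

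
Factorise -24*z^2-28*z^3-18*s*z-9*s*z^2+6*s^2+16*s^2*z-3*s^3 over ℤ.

-(3*s-7*z-6)*(s+z)*(s-4*z)

Group: s*(-3*s^2+19*s*z+6*s-28*z^2-24*z) + z*(-3*s^2+19*s*z+6*s-28*z^2-24*z); both groups contain (-3*s^2+19*s*z+6*s-28*z^2-24*z), so (s+z) is a factor with cofactor -3*s^2+19*s*z+6*s-28*z^2-24*z.
The cofactor groups again: -3*s^2+19*s*z+6*s-28*z^2-24*z = -3*s*(s-4*z) + (7*z+6)*(s-4*z); both groups contain (s-4*z), giving -(3*s-7*z-6)*(s-4*z).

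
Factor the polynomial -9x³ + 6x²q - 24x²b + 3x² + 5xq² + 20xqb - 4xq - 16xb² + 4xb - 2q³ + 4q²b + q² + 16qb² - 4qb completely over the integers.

Group: x(-9x² - 3xq - 24xb + 3x + 2q² - 4qb - q - 16b² + 4b) - q(-9x² - 3xq - 24xb + 3x + 2q² - 4qb - q - 16b² + 4b); both groups contain (-9x² - 3xq - 24xb + 3x + 2q² - 4qb - q - 16b² + 4b), so (x - q) is a factor with cofactor -9x² - 3xq - 24xb + 3x + 2q² - 4qb - q - 16b² + 4b.
The cofactor groups again: -9x² - 3xq - 24xb + 3x + 2q² - 4qb - q - 16b² + 4b = -3x(3x - q + 4b) + (-2q - 4b + 1)(3x - q + 4b); both groups contain (3x - q + 4b), giving -(3x + 2q + 4b - 1)(3x - q + 4b).

-(x - q)(3x + 2q + 4b - 1)(3x - q + 4b)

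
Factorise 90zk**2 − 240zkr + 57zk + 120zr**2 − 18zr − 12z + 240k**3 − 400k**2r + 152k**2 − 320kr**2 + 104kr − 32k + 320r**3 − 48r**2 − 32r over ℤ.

(5k − 10r + 4)(6k − 4r − 1)(3z + 8k + 8r)

Group: 6k(15zk − 30zr + 12z + 40k**2 − 40kr + 32k − 80r**2 + 32r) + (−4r − 1)(15zk − 30zr + 12z + 40k**2 − 40kr + 32k − 80r**2 + 32r); both groups contain (15zk − 30zr + 12z + 40k**2 − 40kr + 32k − 80r**2 + 32r), so (6k − 4r − 1) is a factor with cofactor 15zk − 30zr + 12z + 40k**2 − 40kr + 32k − 80r**2 + 32r.
The cofactor groups again: 15zk − 30zr + 12z + 40k**2 − 40kr + 32k − 80r**2 + 32r = 5k(3z + 8k + 8r) + (−10r + 4)(3z + 8k + 8r); both groups contain (3z + 8k + 8r), giving (5k − 10r + 4)(3z + 8k + 8r).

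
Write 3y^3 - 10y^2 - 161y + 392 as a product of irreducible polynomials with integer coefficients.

(3y - 7)(y + 7)(y - 8)

Testing divisors of the constant over divisors of the leading coefficient, y = 8 is a root, giving the factor (y - 8) and quotient 3y^2 + 14y - 49.
The remaining quadratic factors as (y + 7)(3y - 7).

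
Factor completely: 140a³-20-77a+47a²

Trying the rational-root candidates, a = -4/5 is a root, giving the factor (5a+4) and quotient 28a²-13a-5.
The remaining quadratic factors as (7a-5)(4a+1).

(4a+1)(5a+4)(7a-5)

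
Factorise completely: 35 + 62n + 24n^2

Need a pair with product 24·35 = 840 and sum 62: that's 20 and 42.
Split the middle term: 24n^2 + 20n + 42n + 35 = 4n(6n + 5) + 7(6n + 5).

(4n + 7)(6n + 5)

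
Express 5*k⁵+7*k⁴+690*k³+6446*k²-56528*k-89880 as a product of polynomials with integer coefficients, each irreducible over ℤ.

Testing divisors of the constant over divisors of the leading coefficient, k = -10 is a root, so (k+10) is a factor; dividing leaves 5*k⁴-43*k³+1120*k²-4754*k-8988.
Continuing, k = -7/5 is a root, giving the factor (5*k+7) and quotient k³-10*k²+238*k-1284.
Next, k = 6 is a root, giving the factor (k-6) and quotient k²-4*k+214.
The quadratic k²-4*k+214 has discriminant -840 < 0 and is irreducible over ℤ.

(5*k+7)*(k+10)*(k-6)*(k²-4*k+214)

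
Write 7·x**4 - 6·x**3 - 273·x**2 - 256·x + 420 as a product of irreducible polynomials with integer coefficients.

By the rational root theorem, x = -2 is a root, giving the factor (x + 2) and quotient 7·x**3 - 20·x**2 - 233·x + 210.
Continuing, x = -5 is a root, so (x + 5) is a factor; dividing leaves 7·x**2 - 55·x + 42.
The remaining quadratic factors as (x - 7)(7·x - 6).

(7·x - 6)·(x + 2)·(x + 5)·(x - 7)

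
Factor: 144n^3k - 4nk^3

4kn(6n - k)(6n + k)

Pull out the common factor 4nk; 36n^2 - k^2 is a difference of squares.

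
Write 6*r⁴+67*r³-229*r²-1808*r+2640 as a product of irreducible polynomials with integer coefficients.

(2*r+11)*(3*r-4)*(r+12)*(r-5)

Testing divisors of the constant over divisors of the leading coefficient, r = 5 is a root, giving the factor (r-5) and quotient 6*r³+97*r²+256*r-528.
Next, r = -12 is a root, giving the factor (r+12) and quotient 6*r²+25*r-44.
The remaining quadratic factors as (3*r-4)(2*r+11).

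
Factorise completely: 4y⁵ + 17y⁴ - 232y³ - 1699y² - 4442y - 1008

By the rational root theorem, y = 9 is a root, so (y - 9) is a factor; dividing leaves 4y⁴ + 53y³ + 245y² + 506y + 112.
Then y = -7 is a root, so (y + 7) divides it; the quotient is 4y³ + 25y² + 70y + 16.
Continuing, y = -1/4 is a root, so (4y + 1) divides it; the quotient is y² + 6y + 16.
The quadratic y² + 6y + 16 has discriminant -28 < 0 and is irreducible over ℤ.

(4y + 1)(y + 7)(y - 9)(y² + 6y + 16)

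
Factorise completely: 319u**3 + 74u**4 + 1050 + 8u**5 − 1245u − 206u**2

Among the possible rational roots, u = 5/4 is a root, so (4u − 5) is a factor; dividing leaves 2u**4 + 21u**3 + 106u**2 + 81u − 210.
Next, u = 1 is a root, giving the factor (u − 1) and quotient 2u**3 + 23u**2 + 129u + 210.
Next, u = −5/2 is a root, so (2u + 5) divides it; the quotient is u**2 + 9u + 42.
The quadratic u**2 + 9u + 42 has discriminant −87 < 0 and is irreducible over ℤ.

(2u + 5)(4u − 5)(u − 1)(u**2 + 9u + 42)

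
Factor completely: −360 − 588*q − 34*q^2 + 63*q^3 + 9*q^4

(3*q + 10)*(3*q + 2)*(q + 6)*(q − 3)

By the rational root theorem, q = −2/3 is a root, so (3*q + 2) is a factor; dividing leaves 3*q^3 + 19*q^2 − 24*q − 180.
Next, q = −10/3 is a root, so (3*q + 10) is a factor; dividing leaves q^2 + 3*q − 18.
The remaining quadratic factors as (q − 3)(q + 6).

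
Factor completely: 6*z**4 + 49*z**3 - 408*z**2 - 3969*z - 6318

Trying the rational-root candidates, z = -6 is a root, giving the factor (z + 6) and quotient 6*z**3 + 13*z**2 - 486*z - 1053.
Continuing, z = -13/6 is a root, so (6*z + 13) divides it; the quotient is z**2 - 81.
The remaining quadratic factors as (z - 9)(z + 9).

(6*z + 13)*(z + 6)*(z + 9)*(z - 9)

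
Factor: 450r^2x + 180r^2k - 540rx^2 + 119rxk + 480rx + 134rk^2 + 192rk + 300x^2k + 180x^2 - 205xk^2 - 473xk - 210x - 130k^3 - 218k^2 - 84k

(9r - 5k - 3)(10r - 12x + 13k + 14)(5x + 2k)

Group: 5x(90r^2 - 108rx + 67rk + 96r + 60xk + 36x - 65k^2 - 109k - 42) + 2k(90r^2 - 108rx + 67rk + 96r + 60xk + 36x - 65k^2 - 109k - 42); both groups contain (90r^2 - 108rx + 67rk + 96r + 60xk + 36x - 65k^2 - 109k - 42), so (5x + 2k) is a factor with cofactor 90r^2 - 108rx + 67rk + 96r + 60xk + 36x - 65k^2 - 109k - 42.
The cofactor groups again: 90r^2 - 108rx + 67rk + 96r + 60xk + 36x - 65k^2 - 109k - 42 = 9r(10r - 12x + 13k + 14) + (-5k - 3)(10r - 12x + 13k + 14); both groups contain (10r - 12x + 13k + 14), giving (9r - 5k - 3)(10r - 12x + 13k + 14).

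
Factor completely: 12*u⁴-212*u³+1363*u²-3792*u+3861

(2*u-13)*(2*u-9)*(3*u-11)*(u-3)

Testing divisors of the constant over divisors of the leading coefficient, u = 11/3 is a root, so (3*u-11) divides it; the quotient is 4*u³-56*u²+249*u-351.
Next, u = 3 is a root, so (u-3) is a factor; dividing leaves 4*u²-44*u+117.
The remaining quadratic factors as (2*u-9)(2*u-13).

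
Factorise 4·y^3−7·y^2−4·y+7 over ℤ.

(4·y−7)·(y+1)·(y−1)

By the rational root theorem, y = −1 is a root, giving the factor (y+1) and quotient 4·y^2−11·y+7.
The remaining quadratic factors as (y−1)(4·y−7).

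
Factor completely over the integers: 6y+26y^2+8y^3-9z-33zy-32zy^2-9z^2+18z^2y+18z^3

Group: 3z(6z^2+10zy-3z-4y^2-13y-3) - 2y(6z^2+10zy-3z-4y^2-13y-3); both groups contain (6z^2+10zy-3z-4y^2-13y-3), so (3z-2y) is a factor with cofactor 6z^2+10zy-3z-4y^2-13y-3.
The cofactor groups again: 6z^2+10zy-3z-4y^2-13y-3 = 2z(3z-y-3) + (4y+1)(3z-y-3); both groups contain (3z-y-3), giving (2z+4y+1)(3z-y-3).

(3z-2y)(3z-y-3)(2z+4y+1)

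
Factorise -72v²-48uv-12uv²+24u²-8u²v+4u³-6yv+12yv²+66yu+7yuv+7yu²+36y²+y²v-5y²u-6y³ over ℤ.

-(y-u-6)(3y+4u+4v)(2y+u-3v)

Group: y(-6y²-11yu+yv-4u²+8uv+12v²) + (-u-6)(-6y²-11yu+yv-4u²+8uv+12v²); both groups contain (-6y²-11yu+yv-4u²+8uv+12v²), so (y-u-6) is a factor with cofactor -6y²-11yu+yv-4u²+8uv+12v².
The cofactor groups again: -6y²-11yu+yv-4u²+8uv+12v² = -2y(3y+4u+4v) + (-u+3v)(3y+4u+4v); both groups contain (3y+4u+4v), giving -(2y+u-3v)(3y+4u+4v).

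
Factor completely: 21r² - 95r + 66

Need a pair with product 21·66 = 1386 and sum -95: that's -77 and -18.
Split the middle term: 21r² - 77r - 18r + 66 = 7r(3r - 11) - 6(3r - 11).

(3r - 11)(7r - 6)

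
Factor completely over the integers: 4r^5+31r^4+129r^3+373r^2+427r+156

Among the possible rational roots, r = −4 is a root, so (r+4) divides it; the quotient is 4r^4+15r^3+69r^2+97r+39.
Then r = −1 is a root, so (r+1) divides it; the quotient is 4r^3+11r^2+58r+39.
Then r = −3/4 is a root, so (4r+3) divides it; the quotient is r^2+2r+13.
The quadratic r^2+2r+13 has discriminant −48 < 0 and is irreducible over ℤ.

(4r+3)(r+1)(r+4)(r^2+2r+13)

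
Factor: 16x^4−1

Difference of squares twice: with A = 2x and B = 1, A⁴ − B⁴ = (A² − B²)(A² + B²), and A² − B² factors again.

(2x+1)(2x−1)(4x^2+1)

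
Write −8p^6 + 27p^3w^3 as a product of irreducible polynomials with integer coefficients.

−p^3(2p − 3w)(4p^2 + 6pw + 9w^2)

Pull out the common factor p^3, leaving −8p^3 + 27w^3.
Recognize a difference of cubes with the parts 3w and 2p.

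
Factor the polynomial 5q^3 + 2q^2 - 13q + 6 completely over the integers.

(5q - 3)(q + 2)(q - 1)

Testing divisors of the constant over divisors of the leading coefficient, q = 1 is a root, so (q - 1) divides it; the quotient is 5q^2 + 7q - 6.
The remaining quadratic factors as (q + 2)(5q - 3).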